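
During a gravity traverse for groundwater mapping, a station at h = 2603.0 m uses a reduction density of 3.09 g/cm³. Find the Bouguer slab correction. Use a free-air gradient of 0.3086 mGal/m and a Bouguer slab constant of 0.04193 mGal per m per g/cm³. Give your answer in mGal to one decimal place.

Bouguer slab correction = 0.04193 × 3.09 × 2603.0 = 337.3 mGal

337.3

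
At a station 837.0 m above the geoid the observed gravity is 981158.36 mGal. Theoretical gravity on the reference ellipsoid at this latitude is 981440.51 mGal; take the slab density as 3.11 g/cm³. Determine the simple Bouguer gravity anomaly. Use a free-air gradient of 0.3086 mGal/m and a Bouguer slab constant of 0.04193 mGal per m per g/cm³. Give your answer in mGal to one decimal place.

Free-air correction = 0.3086 × 837.0 = 258.30 mGal
Free-air anomaly = 981158.36 − 981440.51 + (258.30) = -23.85 mGal
Bouguer slab correction = 0.04193 × 3.11 × 837.0 = 109.15 mGal
Simple Bouguer anomaly = -23.85 − (109.15) = -133.00 mGal

-133.0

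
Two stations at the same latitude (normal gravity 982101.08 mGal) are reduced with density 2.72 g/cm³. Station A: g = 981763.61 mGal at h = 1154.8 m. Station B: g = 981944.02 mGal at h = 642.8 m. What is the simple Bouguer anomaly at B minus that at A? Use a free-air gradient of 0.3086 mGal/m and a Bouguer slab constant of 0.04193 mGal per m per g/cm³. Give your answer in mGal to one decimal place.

Δg_SB(A) = 981763.61 − 982101.08 + 0.3086×1154.8 − 0.04193×2.72×1154.8 = -112.80 mGal
Δg_SB(B) = 981944.02 − 982101.08 + 0.3086×642.8 − 0.04193×2.72×642.8 = -32.00 mGal
Difference = -32.00 − (-112.80) = 80.80 mGal

80.8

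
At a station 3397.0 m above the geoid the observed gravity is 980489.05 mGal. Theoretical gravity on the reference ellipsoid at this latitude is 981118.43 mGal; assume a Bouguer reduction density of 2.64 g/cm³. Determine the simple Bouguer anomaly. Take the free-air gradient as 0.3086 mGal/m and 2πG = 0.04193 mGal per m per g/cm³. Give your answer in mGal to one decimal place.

42.9

Free-air correction = 0.3086 × 3397.0 = 1048.31 mGal
Free-air anomaly = 980489.05 − 981118.43 + (1048.31) = 418.93 mGal
Bouguer slab correction = 0.04193 × 2.64 × 3397.0 = 376.03 mGal
Simple Bouguer anomaly = 418.93 − (376.03) = 42.90 mGal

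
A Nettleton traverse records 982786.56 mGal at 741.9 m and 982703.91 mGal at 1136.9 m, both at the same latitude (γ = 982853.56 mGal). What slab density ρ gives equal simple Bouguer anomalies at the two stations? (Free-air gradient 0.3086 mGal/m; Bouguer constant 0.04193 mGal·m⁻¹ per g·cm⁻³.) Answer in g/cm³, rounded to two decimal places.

2.37

Δg_obs = 982703.91 − 982786.56 = -82.65 mGal over Δh = 1136.9 − 741.9 = 395.0 m
Equal Bouguer anomalies ⇒ Δg_obs + (0.3086 − 0.04193ρ)·Δh = 0
0.3086 − 0.04193ρ = −Δg_obs/Δh = 0.20924
ρ = (0.3086 − 0.20924) / 0.04193 = 2.37 g/cm³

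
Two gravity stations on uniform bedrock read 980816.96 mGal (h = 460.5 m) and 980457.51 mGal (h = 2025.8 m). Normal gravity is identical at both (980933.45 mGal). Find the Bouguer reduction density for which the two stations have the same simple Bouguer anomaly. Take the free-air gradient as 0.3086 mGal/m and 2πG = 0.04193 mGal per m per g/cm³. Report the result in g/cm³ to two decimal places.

Δg_obs = 980457.51 − 980816.96 = -359.45 mGal over Δh = 2025.8 − 460.5 = 1565.3 m
Equal Bouguer anomalies ⇒ Δg_obs + (0.3086 − 0.04193ρ)·Δh = 0
0.3086 − 0.04193ρ = −Δg_obs/Δh = 0.22964
ρ = (0.3086 − 0.22964) / 0.04193 = 1.88 g/cm³

1.88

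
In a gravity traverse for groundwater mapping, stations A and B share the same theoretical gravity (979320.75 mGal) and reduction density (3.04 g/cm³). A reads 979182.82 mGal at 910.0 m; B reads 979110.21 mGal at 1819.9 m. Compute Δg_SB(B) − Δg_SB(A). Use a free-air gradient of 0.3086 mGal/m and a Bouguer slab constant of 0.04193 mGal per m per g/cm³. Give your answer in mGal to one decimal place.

92.2

Δg_SB(A) = 979182.82 − 979320.75 + 0.3086×910.0 − 0.04193×3.04×910.0 = 26.90 mGal
Δg_SB(B) = 979110.21 − 979320.75 + 0.3086×1819.9 − 0.04193×3.04×1819.9 = 119.10 mGal
Difference = 119.10 − (26.90) = 92.20 mGal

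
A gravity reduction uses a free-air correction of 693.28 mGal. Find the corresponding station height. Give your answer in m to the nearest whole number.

2247

h = 693.28 / 0.3086 = 2246.53 m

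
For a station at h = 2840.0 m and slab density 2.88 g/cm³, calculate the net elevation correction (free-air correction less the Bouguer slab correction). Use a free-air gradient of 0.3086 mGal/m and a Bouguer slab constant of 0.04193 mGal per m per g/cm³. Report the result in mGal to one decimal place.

533.5

Combined gradient = 0.3086 − 0.04193 × 2.88 = 0.1878416 mGal/m
Combined elevation correction = 0.1878416 × 2840.0 = 533.5 mGal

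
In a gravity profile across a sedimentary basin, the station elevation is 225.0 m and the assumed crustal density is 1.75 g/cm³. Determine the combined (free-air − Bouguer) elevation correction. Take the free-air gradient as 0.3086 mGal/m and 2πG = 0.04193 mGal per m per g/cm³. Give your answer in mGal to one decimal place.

52.9

Combined gradient = 0.3086 − 0.04193 × 1.75 = 0.2352225 mGal/m
Combined elevation correction = 0.2352225 × 225.0 = 52.9 mGal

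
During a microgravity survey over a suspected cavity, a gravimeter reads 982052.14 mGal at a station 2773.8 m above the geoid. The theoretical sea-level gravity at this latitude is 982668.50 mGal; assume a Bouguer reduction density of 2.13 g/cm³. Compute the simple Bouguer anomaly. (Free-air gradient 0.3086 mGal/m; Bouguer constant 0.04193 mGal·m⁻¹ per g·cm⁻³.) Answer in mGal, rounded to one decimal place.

Free-air correction = 0.3086 × 2773.8 = 855.99 mGal
Free-air anomaly = 982052.14 − 982668.50 + (855.99) = 239.63 mGal
Bouguer slab correction = 0.04193 × 2.13 × 2773.8 = 247.73 mGal
Simple Bouguer anomaly = 239.63 − (247.73) = -8.10 mGal

-8.1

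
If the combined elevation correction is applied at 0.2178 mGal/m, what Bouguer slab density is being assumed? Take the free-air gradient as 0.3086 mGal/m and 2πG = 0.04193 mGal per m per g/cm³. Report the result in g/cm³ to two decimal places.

0.2178 = 0.3086 − 0.04193 × ρ
ρ = (0.3086 − 0.2178) / 0.04193 = 2.17 g/cm³

2.17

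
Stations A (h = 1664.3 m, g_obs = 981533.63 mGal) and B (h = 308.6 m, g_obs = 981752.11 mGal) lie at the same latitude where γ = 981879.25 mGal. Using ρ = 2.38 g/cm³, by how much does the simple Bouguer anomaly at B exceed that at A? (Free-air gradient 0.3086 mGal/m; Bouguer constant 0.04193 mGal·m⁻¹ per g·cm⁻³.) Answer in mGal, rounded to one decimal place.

-64.6

Δg_SB(A) = 981533.63 − 981879.25 + 0.3086×1664.3 − 0.04193×2.38×1664.3 = 1.90 mGal
Δg_SB(B) = 981752.11 − 981879.25 + 0.3086×308.6 − 0.04193×2.38×308.6 = -62.70 mGal
Difference = -62.70 − (1.90) = -64.60 mGal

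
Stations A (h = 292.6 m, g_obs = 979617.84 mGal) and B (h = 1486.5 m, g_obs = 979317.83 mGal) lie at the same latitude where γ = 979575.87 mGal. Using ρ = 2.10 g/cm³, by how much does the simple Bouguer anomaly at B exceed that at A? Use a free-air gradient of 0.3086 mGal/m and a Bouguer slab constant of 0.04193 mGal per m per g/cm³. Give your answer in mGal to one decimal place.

Δg_SB(A) = 979617.84 − 979575.87 + 0.3086×292.6 − 0.04193×2.10×292.6 = 106.50 mGal
Δg_SB(B) = 979317.83 − 979575.87 + 0.3086×1486.5 − 0.04193×2.10×1486.5 = 69.80 mGal
Difference = 69.80 − (106.50) = -36.70 mGal

-36.7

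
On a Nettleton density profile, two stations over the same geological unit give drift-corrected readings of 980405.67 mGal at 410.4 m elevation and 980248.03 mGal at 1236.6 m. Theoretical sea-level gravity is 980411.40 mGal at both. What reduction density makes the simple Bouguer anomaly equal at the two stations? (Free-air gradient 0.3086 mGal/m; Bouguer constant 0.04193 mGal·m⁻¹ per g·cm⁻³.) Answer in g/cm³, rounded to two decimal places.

2.81

Δg_obs = 980248.03 − 980405.67 = -157.64 mGal over Δh = 1236.6 − 410.4 = 826.2 m
Equal Bouguer anomalies ⇒ Δg_obs + (0.3086 − 0.04193ρ)·Δh = 0
0.3086 − 0.04193ρ = −Δg_obs/Δh = 0.19080
ρ = (0.3086 − 0.19080) / 0.04193 = 2.81 g/cm³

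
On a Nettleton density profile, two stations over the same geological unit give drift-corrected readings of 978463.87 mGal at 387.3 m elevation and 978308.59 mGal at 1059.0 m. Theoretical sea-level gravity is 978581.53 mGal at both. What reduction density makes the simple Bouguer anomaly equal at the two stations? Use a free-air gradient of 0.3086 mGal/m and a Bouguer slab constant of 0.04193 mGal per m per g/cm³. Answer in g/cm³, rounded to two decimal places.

1.85

Δg_obs = 978308.59 − 978463.87 = -155.28 mGal over Δh = 1059.0 − 387.3 = 671.7 m
Equal Bouguer anomalies ⇒ Δg_obs + (0.3086 − 0.04193ρ)·Δh = 0
0.3086 − 0.04193ρ = −Δg_obs/Δh = 0.23117
ρ = (0.3086 − 0.23117) / 0.04193 = 1.85 g/cm³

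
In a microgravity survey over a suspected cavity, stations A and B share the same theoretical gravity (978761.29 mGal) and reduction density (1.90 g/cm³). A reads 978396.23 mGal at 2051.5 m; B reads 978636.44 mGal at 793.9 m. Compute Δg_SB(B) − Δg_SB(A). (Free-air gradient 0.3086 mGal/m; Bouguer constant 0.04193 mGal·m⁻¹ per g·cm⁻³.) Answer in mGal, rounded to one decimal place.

Δg_SB(A) = 978396.23 − 978761.29 + 0.3086×2051.5 − 0.04193×1.90×2051.5 = 104.60 mGal
Δg_SB(B) = 978636.44 − 978761.29 + 0.3086×793.9 − 0.04193×1.90×793.9 = 56.90 mGal
Difference = 56.90 − (104.60) = -47.70 mGal

-47.7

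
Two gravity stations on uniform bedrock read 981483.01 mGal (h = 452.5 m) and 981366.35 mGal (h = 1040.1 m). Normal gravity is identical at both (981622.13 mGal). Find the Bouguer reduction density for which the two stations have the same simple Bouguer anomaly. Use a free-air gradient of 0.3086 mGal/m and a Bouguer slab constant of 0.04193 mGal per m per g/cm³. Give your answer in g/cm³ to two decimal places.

2.62

Δg_obs = 981366.35 − 981483.01 = -116.66 mGal over Δh = 1040.1 − 452.5 = 587.6 m
Equal Bouguer anomalies ⇒ Δg_obs + (0.3086 − 0.04193ρ)·Δh = 0
0.3086 − 0.04193ρ = −Δg_obs/Δh = 0.19854
ρ = (0.3086 − 0.19854) / 0.04193 = 2.62 g/cm³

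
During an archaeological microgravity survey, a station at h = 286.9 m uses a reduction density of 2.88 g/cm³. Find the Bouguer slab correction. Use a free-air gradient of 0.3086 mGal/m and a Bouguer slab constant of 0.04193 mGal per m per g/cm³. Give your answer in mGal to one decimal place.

34.6

Bouguer slab correction = 0.04193 × 2.88 × 286.9 = 34.6 mGal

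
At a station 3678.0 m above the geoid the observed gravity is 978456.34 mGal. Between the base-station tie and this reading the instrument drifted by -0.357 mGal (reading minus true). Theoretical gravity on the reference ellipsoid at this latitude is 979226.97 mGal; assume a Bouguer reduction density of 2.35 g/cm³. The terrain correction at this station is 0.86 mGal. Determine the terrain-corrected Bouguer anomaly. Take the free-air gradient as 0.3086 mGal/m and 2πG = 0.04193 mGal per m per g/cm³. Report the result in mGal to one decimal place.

3.2

Drift-corrected reading = 978456.34 − (-0.357) = 978456.697 mGal
Free-air correction = 0.3086 × 3678.0 = 1135.03 mGal
Free-air anomaly = 978456.697 − 979226.97 + (1135.03) = 364.757 mGal
Bouguer slab correction = 0.04193 × 2.35 × 3678.0 = 362.41 mGal
Simple Bouguer anomaly = 364.757 − (362.41) = 2.347 mGal
Complete Bouguer anomaly = 2.347 + 0.86 = 3.207 mGal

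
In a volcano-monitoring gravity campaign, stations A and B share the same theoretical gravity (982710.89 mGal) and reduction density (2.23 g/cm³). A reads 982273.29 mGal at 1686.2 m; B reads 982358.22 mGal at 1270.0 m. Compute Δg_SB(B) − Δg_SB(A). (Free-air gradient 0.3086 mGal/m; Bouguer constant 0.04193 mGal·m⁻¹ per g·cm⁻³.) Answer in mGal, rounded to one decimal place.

-4.6

Δg_SB(A) = 982273.29 − 982710.89 + 0.3086×1686.2 − 0.04193×2.23×1686.2 = -74.90 mGal
Δg_SB(B) = 982358.22 − 982710.89 + 0.3086×1270.0 − 0.04193×2.23×1270.0 = -79.50 mGal
Difference = -79.50 − (-74.90) = -4.60 mGal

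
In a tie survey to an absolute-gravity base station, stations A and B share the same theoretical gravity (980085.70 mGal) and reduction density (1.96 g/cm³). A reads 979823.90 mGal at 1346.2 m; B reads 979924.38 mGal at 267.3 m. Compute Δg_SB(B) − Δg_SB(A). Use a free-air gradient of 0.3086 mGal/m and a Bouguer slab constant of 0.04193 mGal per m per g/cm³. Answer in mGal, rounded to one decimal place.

-143.8

Δg_SB(A) = 979823.90 − 980085.70 + 0.3086×1346.2 − 0.04193×1.96×1346.2 = 43.00 mGal
Δg_SB(B) = 979924.38 − 980085.70 + 0.3086×267.3 − 0.04193×1.96×267.3 = -100.80 mGal
Difference = -100.80 − (43.00) = -143.80 mGal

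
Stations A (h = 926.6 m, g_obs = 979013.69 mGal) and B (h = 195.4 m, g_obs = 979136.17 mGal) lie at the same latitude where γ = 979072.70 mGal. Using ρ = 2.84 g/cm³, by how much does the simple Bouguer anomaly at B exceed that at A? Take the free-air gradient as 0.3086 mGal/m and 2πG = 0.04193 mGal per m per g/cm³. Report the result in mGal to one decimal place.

Δg_SB(A) = 979013.69 − 979072.70 + 0.3086×926.6 − 0.04193×2.84×926.6 = 116.60 mGal
Δg_SB(B) = 979136.17 − 979072.70 + 0.3086×195.4 − 0.04193×2.84×195.4 = 100.50 mGal
Difference = 100.50 − (116.60) = -16.10 mGal

-16.1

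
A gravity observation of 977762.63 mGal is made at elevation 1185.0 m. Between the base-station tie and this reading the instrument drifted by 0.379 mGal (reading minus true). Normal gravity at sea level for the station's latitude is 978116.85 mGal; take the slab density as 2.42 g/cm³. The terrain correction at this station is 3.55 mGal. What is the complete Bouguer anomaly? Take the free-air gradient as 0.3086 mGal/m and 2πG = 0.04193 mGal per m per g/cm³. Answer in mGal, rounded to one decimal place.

Drift-corrected reading = 977762.63 − (0.379) = 977762.251 mGal
Free-air correction = 0.3086 × 1185.0 = 365.69 mGal
Free-air anomaly = 977762.251 − 978116.85 + (365.69) = 11.091 mGal
Bouguer slab correction = 0.04193 × 2.42 × 1185.0 = 120.24 mGal
Simple Bouguer anomaly = 11.091 − (120.24) = -109.149 mGal
Complete Bouguer anomaly = -109.149 + 3.55 = -105.599 mGal

-105.6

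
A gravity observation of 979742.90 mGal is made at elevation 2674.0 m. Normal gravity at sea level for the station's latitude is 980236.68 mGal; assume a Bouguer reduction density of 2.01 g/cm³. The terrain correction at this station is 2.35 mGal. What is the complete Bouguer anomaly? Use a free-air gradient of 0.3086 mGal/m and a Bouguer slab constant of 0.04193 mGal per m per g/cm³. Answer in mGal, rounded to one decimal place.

108.4

Free-air correction = 0.3086 × 2674.0 = 825.20 mGal
Free-air anomaly = 979742.90 − 980236.68 + (825.20) = 331.42 mGal
Bouguer slab correction = 0.04193 × 2.01 × 2674.0 = 225.36 mGal
Simple Bouguer anomaly = 331.42 − (225.36) = 106.06 mGal
Complete Bouguer anomaly = 106.06 + 2.35 = 108.41 mGal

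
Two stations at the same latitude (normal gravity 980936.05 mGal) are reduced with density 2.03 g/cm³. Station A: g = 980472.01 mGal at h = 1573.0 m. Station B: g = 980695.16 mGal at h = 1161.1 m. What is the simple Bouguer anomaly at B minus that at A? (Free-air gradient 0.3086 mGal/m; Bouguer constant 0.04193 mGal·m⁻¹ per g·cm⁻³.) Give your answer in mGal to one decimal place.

131.1

Δg_SB(A) = 980472.01 − 980936.05 + 0.3086×1573.0 − 0.04193×2.03×1573.0 = -112.50 mGal
Δg_SB(B) = 980695.16 − 980936.05 + 0.3086×1161.1 − 0.04193×2.03×1161.1 = 18.60 mGal
Difference = 18.60 − (-112.50) = 131.10 mGal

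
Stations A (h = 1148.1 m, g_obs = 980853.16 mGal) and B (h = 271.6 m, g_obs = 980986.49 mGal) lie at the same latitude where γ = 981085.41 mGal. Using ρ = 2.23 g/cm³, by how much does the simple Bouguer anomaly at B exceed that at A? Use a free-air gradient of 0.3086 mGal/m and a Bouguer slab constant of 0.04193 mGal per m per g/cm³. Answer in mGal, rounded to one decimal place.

Δg_SB(A) = 980853.16 − 981085.41 + 0.3086×1148.1 − 0.04193×2.23×1148.1 = 14.70 mGal
Δg_SB(B) = 980986.49 − 981085.41 + 0.3086×271.6 − 0.04193×2.23×271.6 = -40.50 mGal
Difference = -40.50 − (14.70) = -55.20 mGal

-55.2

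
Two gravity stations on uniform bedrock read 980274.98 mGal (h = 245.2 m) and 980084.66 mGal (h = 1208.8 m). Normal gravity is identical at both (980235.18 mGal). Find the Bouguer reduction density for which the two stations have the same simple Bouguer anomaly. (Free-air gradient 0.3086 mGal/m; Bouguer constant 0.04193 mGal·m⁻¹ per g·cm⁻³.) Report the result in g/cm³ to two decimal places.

Δg_obs = 980084.66 − 980274.98 = -190.32 mGal over Δh = 1208.8 − 245.2 = 963.6 m
Equal Bouguer anomalies ⇒ Δg_obs + (0.3086 − 0.04193ρ)·Δh = 0
0.3086 − 0.04193ρ = −Δg_obs/Δh = 0.19751
ρ = (0.3086 − 0.19751) / 0.04193 = 2.65 g/cm³

2.65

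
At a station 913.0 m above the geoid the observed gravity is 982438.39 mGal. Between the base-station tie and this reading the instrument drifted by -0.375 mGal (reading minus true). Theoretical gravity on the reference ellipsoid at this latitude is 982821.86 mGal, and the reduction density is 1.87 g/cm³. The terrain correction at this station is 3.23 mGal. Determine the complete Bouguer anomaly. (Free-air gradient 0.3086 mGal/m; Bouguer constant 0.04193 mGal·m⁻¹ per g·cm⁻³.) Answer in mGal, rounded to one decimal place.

-169.7

Drift-corrected reading = 982438.39 − (-0.375) = 982438.765 mGal
Free-air correction = 0.3086 × 913.0 = 281.75 mGal
Free-air anomaly = 982438.765 − 982821.86 + (281.75) = -101.345 mGal
Bouguer slab correction = 0.04193 × 1.87 × 913.0 = 71.59 mGal
Simple Bouguer anomaly = -101.345 − (71.59) = -172.935 mGal
Complete Bouguer anomaly = -172.935 + 3.23 = -169.705 mGal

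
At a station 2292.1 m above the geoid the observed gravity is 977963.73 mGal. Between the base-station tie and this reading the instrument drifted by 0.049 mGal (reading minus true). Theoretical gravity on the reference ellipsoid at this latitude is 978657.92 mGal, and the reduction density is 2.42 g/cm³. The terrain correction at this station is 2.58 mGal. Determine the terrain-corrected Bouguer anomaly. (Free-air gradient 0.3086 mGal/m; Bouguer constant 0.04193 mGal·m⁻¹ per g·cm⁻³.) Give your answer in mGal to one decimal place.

-216.9

Drift-corrected reading = 977963.73 − (0.049) = 977963.681 mGal
Free-air correction = 0.3086 × 2292.1 = 707.34 mGal
Free-air anomaly = 977963.681 − 978657.92 + (707.34) = 13.101 mGal
Bouguer slab correction = 0.04193 × 2.42 × 2292.1 = 232.58 mGal
Simple Bouguer anomaly = 13.101 − (232.58) = -219.479 mGal
Complete Bouguer anomaly = -219.479 + 2.58 = -216.899 mGal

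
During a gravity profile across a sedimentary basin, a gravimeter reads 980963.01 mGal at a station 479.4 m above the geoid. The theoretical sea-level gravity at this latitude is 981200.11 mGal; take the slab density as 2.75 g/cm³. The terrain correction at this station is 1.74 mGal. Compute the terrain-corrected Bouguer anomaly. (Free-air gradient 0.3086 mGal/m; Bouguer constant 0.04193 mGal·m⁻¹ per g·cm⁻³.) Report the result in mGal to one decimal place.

Free-air correction = 0.3086 × 479.4 = 147.94 mGal
Free-air anomaly = 980963.01 − 981200.11 + (147.94) = -89.16 mGal
Bouguer slab correction = 0.04193 × 2.75 × 479.4 = 55.28 mGal
Simple Bouguer anomaly = -89.16 − (55.28) = -144.44 mGal
Complete Bouguer anomaly = -144.44 + 1.74 = -142.70 mGal

-142.7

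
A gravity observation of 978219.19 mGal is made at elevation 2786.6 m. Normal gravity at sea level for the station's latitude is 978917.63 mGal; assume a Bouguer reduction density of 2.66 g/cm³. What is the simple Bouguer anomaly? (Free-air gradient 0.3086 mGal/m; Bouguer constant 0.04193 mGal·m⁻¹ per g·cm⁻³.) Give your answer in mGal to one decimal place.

-149.3

Free-air correction = 0.3086 × 2786.6 = 859.94 mGal
Free-air anomaly = 978219.19 − 978917.63 + (859.94) = 161.50 mGal
Bouguer slab correction = 0.04193 × 2.66 × 2786.6 = 310.80 mGal
Simple Bouguer anomaly = 161.50 − (310.80) = -149.30 mGal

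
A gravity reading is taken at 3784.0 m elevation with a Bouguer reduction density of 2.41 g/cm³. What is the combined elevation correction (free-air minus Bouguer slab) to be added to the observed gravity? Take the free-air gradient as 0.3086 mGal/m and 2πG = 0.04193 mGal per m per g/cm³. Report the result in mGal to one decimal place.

Combined gradient = 0.3086 − 0.04193 × 2.41 = 0.2075487 mGal/m
Combined elevation correction = 0.2075487 × 3784.0 = 785.4 mGal

785.4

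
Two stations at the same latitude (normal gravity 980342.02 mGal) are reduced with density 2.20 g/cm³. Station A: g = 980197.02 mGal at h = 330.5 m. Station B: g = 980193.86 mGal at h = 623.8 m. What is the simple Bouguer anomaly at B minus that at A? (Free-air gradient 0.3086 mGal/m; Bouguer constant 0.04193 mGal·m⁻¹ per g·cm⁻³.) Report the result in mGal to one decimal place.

60.3

Δg_SB(A) = 980197.02 − 980342.02 + 0.3086×330.5 − 0.04193×2.20×330.5 = -73.50 mGal
Δg_SB(B) = 980193.86 − 980342.02 + 0.3086×623.8 − 0.04193×2.20×623.8 = -13.20 mGal
Difference = -13.20 − (-73.50) = 60.30 mGal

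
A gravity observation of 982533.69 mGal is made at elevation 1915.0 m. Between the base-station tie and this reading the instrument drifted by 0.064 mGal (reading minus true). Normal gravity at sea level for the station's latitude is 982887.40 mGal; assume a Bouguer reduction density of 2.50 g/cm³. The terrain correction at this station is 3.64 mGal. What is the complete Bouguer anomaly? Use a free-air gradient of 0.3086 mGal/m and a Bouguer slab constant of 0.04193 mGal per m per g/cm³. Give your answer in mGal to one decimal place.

Drift-corrected reading = 982533.69 − (0.064) = 982533.626 mGal
Free-air correction = 0.3086 × 1915.0 = 590.97 mGal
Free-air anomaly = 982533.626 − 982887.40 + (590.97) = 237.196 mGal
Bouguer slab correction = 0.04193 × 2.50 × 1915.0 = 200.74 mGal
Simple Bouguer anomaly = 237.196 − (200.74) = 36.456 mGal
Complete Bouguer anomaly = 36.456 + 3.64 = 40.096 mGal

40.1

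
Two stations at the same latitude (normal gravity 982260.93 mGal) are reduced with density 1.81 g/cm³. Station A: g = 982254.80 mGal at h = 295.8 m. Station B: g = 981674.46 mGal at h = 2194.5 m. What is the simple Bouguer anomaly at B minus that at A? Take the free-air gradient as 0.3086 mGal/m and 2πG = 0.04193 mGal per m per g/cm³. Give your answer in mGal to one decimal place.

Δg_SB(A) = 982254.80 − 982260.93 + 0.3086×295.8 − 0.04193×1.81×295.8 = 62.70 mGal
Δg_SB(B) = 981674.46 − 982260.93 + 0.3086×2194.5 − 0.04193×1.81×2194.5 = -75.80 mGal
Difference = -75.80 − (62.70) = -138.50 mGal

-138.5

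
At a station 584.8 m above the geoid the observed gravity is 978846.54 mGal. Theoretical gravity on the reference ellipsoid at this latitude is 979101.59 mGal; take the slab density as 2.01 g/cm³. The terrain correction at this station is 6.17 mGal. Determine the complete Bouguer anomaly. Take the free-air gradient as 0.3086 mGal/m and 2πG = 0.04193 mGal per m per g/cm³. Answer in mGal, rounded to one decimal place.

-117.7

Free-air correction = 0.3086 × 584.8 = 180.47 mGal
Free-air anomaly = 978846.54 − 979101.59 + (180.47) = -74.58 mGal
Bouguer slab correction = 0.04193 × 2.01 × 584.8 = 49.29 mGal
Simple Bouguer anomaly = -74.58 − (49.29) = -123.87 mGal
Complete Bouguer anomaly = -123.87 + 6.17 = -117.70 mGal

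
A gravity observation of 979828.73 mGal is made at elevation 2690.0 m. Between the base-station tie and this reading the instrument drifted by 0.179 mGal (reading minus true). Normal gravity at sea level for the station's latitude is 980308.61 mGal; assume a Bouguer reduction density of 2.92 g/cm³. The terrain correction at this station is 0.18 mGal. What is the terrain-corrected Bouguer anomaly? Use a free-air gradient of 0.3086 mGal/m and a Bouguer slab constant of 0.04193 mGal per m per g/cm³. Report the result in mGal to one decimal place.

Drift-corrected reading = 979828.73 − (0.179) = 979828.551 mGal
Free-air correction = 0.3086 × 2690.0 = 830.13 mGal
Free-air anomaly = 979828.551 − 980308.61 + (830.13) = 350.071 mGal
Bouguer slab correction = 0.04193 × 2.92 × 2690.0 = 329.35 mGal
Simple Bouguer anomaly = 350.071 − (329.35) = 20.721 mGal
Complete Bouguer anomaly = 20.721 + 0.18 = 20.901 mGal

20.9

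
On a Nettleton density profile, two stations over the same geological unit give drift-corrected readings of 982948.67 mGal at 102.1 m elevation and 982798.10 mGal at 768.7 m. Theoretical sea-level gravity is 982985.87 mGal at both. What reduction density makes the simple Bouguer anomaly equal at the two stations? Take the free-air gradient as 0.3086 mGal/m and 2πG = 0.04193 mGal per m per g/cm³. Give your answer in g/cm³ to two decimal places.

1.97

Δg_obs = 982798.10 − 982948.67 = -150.57 mGal over Δh = 768.7 − 102.1 = 666.6 m
Equal Bouguer anomalies ⇒ Δg_obs + (0.3086 − 0.04193ρ)·Δh = 0
0.3086 − 0.04193ρ = −Δg_obs/Δh = 0.22588
ρ = (0.3086 − 0.22588) / 0.04193 = 1.97 g/cm³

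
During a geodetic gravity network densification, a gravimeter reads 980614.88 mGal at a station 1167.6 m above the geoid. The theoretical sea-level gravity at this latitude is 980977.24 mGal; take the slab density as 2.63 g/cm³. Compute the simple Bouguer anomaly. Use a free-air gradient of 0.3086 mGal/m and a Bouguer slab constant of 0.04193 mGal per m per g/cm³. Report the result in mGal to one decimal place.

Free-air correction = 0.3086 × 1167.6 = 360.32 mGal
Free-air anomaly = 980614.88 − 980977.24 + (360.32) = -2.04 mGal
Bouguer slab correction = 0.04193 × 2.63 × 1167.6 = 128.76 mGal
Simple Bouguer anomaly = -2.04 − (128.76) = -130.80 mGal

-130.8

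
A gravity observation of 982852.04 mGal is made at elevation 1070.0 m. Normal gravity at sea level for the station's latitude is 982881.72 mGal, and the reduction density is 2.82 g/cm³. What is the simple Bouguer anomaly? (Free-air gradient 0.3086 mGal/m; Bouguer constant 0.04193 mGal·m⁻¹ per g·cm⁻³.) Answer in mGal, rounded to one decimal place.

Free-air correction = 0.3086 × 1070.0 = 330.20 mGal
Free-air anomaly = 982852.04 − 982881.72 + (330.20) = 300.52 mGal
Bouguer slab correction = 0.04193 × 2.82 × 1070.0 = 126.52 mGal
Simple Bouguer anomaly = 300.52 − (126.52) = 174.00 mGal

174.0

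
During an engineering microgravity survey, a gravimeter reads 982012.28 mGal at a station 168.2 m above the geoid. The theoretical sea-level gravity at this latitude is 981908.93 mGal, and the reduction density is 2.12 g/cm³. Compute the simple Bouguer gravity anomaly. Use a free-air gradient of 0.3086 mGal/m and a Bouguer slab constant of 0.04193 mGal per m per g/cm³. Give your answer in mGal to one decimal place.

Free-air correction = 0.3086 × 168.2 = 51.91 mGal
Free-air anomaly = 982012.28 − 981908.93 + (51.91) = 155.26 mGal
Bouguer slab correction = 0.04193 × 2.12 × 168.2 = 14.95 mGal
Simple Bouguer anomaly = 155.26 − (14.95) = 140.31 mGal

140.3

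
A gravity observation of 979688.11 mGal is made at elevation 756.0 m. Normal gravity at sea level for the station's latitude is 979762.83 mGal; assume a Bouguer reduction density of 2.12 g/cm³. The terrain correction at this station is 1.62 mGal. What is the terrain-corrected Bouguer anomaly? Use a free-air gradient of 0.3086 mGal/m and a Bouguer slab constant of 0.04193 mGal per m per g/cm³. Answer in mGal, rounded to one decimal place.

93.0

Free-air correction = 0.3086 × 756.0 = 233.30 mGal
Free-air anomaly = 979688.11 − 979762.83 + (233.30) = 158.58 mGal
Bouguer slab correction = 0.04193 × 2.12 × 756.0 = 67.20 mGal
Simple Bouguer anomaly = 158.58 − (67.20) = 91.38 mGal
Complete Bouguer anomaly = 91.38 + 1.62 = 93.00 mGal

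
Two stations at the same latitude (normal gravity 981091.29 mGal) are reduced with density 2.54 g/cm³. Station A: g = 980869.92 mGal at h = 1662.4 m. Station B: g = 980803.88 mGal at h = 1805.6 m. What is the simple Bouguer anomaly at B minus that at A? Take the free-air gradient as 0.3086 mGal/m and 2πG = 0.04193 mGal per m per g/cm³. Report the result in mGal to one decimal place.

-37.1

Δg_SB(A) = 980869.92 − 981091.29 + 0.3086×1662.4 − 0.04193×2.54×1662.4 = 114.60 mGal
Δg_SB(B) = 980803.88 − 981091.29 + 0.3086×1805.6 − 0.04193×2.54×1805.6 = 77.50 mGal
Difference = 77.50 − (114.60) = -37.10 mGal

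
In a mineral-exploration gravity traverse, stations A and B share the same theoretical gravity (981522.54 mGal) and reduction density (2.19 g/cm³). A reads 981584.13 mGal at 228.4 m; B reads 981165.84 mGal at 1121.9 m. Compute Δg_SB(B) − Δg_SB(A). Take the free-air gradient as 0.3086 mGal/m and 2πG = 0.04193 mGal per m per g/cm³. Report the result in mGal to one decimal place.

Δg_SB(A) = 981584.13 − 981522.54 + 0.3086×228.4 − 0.04193×2.19×228.4 = 111.10 mGal
Δg_SB(B) = 981165.84 − 981522.54 + 0.3086×1121.9 − 0.04193×2.19×1121.9 = -113.50 mGal
Difference = -113.50 − (111.10) = -224.60 mGal

-224.6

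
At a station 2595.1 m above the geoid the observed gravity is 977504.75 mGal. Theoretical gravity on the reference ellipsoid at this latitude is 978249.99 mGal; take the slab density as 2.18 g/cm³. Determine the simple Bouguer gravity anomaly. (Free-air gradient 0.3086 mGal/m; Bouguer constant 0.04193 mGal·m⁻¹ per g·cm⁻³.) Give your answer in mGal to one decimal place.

Free-air correction = 0.3086 × 2595.1 = 800.85 mGal
Free-air anomaly = 977504.75 − 978249.99 + (800.85) = 55.61 mGal
Bouguer slab correction = 0.04193 × 2.18 × 2595.1 = 237.21 mGal
Simple Bouguer anomaly = 55.61 − (237.21) = -181.60 mGal

-181.6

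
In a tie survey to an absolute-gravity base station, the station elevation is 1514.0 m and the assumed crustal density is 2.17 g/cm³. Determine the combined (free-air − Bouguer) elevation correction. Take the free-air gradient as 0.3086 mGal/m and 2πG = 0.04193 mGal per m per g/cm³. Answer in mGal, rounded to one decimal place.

Combined gradient = 0.3086 − 0.04193 × 2.17 = 0.2176119 mGal/m
Combined elevation correction = 0.2176119 × 1514.0 = 329.5 mGal

329.5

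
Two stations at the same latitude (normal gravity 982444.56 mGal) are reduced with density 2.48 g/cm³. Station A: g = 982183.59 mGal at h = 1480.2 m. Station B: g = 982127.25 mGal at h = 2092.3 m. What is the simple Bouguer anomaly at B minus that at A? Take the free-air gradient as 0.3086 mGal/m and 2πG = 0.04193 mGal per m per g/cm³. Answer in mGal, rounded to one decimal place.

68.9

Δg_SB(A) = 982183.59 − 982444.56 + 0.3086×1480.2 − 0.04193×2.48×1480.2 = 41.90 mGal
Δg_SB(B) = 982127.25 − 982444.56 + 0.3086×2092.3 − 0.04193×2.48×2092.3 = 110.80 mGal
Difference = 110.80 − (41.90) = 68.90 mGal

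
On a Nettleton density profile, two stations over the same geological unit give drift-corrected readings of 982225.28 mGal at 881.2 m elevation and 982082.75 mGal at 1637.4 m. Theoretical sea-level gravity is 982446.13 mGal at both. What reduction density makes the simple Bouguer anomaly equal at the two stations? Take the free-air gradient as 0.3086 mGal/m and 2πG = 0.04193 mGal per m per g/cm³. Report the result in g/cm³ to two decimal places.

Δg_obs = 982082.75 − 982225.28 = -142.53 mGal over Δh = 1637.4 − 881.2 = 756.2 m
Equal Bouguer anomalies ⇒ Δg_obs + (0.3086 − 0.04193ρ)·Δh = 0
0.3086 − 0.04193ρ = −Δg_obs/Δh = 0.18848
ρ = (0.3086 − 0.18848) / 0.04193 = 2.86 g/cm³

2.86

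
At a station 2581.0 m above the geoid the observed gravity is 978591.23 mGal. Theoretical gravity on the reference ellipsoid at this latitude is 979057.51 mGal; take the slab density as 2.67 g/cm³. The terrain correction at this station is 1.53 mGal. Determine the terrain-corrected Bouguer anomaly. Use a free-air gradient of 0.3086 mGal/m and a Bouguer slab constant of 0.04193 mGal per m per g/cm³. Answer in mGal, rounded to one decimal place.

Free-air correction = 0.3086 × 2581.0 = 796.50 mGal
Free-air anomaly = 978591.23 − 979057.51 + (796.50) = 330.22 mGal
Bouguer slab correction = 0.04193 × 2.67 × 2581.0 = 288.95 mGal
Simple Bouguer anomaly = 330.22 − (288.95) = 41.27 mGal
Complete Bouguer anomaly = 41.27 + 1.53 = 42.80 mGal

42.8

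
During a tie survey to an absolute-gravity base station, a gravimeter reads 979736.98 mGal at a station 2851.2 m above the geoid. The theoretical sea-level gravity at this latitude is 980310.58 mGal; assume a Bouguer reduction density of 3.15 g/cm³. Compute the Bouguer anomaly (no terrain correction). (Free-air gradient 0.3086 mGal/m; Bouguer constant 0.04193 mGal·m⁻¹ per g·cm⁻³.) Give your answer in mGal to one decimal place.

-70.3

Free-air correction = 0.3086 × 2851.2 = 879.88 mGal
Free-air anomaly = 979736.98 − 980310.58 + (879.88) = 306.28 mGal
Bouguer slab correction = 0.04193 × 3.15 × 2851.2 = 376.59 mGal
Simple Bouguer anomaly = 306.28 − (376.59) = -70.31 mGal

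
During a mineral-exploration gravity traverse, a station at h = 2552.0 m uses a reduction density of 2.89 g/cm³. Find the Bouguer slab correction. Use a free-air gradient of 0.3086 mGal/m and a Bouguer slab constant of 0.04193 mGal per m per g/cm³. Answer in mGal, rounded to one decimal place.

309.2

Bouguer slab correction = 0.04193 × 2.89 × 2552.0 = 309.2 mGal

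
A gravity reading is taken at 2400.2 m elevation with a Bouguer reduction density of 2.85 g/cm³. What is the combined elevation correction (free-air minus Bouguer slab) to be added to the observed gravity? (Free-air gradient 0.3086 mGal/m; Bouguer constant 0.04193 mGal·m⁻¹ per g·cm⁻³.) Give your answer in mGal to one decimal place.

Combined gradient = 0.3086 − 0.04193 × 2.85 = 0.1890995 mGal/m
Combined elevation correction = 0.1890995 × 2400.2 = 453.9 mGal

453.9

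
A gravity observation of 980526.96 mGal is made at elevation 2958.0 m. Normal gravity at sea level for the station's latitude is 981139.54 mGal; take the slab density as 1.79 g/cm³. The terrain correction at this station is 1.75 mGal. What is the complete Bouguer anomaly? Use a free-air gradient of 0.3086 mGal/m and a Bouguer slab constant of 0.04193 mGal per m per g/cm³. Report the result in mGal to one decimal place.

Free-air correction = 0.3086 × 2958.0 = 912.84 mGal
Free-air anomaly = 980526.96 − 981139.54 + (912.84) = 300.26 mGal
Bouguer slab correction = 0.04193 × 1.79 × 2958.0 = 222.01 mGal
Simple Bouguer anomaly = 300.26 − (222.01) = 78.25 mGal
Complete Bouguer anomaly = 78.25 + 1.75 = 80.00 mGal

80.0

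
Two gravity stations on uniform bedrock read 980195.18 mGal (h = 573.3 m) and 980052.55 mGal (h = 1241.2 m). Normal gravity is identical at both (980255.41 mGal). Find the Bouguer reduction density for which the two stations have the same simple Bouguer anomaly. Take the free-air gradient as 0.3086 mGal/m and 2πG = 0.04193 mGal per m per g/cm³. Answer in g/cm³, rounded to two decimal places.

Δg_obs = 980052.55 − 980195.18 = -142.63 mGal over Δh = 1241.2 − 573.3 = 667.9 m
Equal Bouguer anomalies ⇒ Δg_obs + (0.3086 − 0.04193ρ)·Δh = 0
0.3086 − 0.04193ρ = −Δg_obs/Δh = 0.21355
ρ = (0.3086 − 0.21355) / 0.04193 = 2.27 g/cm³

2.27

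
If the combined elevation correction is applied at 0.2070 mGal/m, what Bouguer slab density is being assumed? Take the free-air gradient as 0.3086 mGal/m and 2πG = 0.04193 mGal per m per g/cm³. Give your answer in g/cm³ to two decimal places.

2.42

0.2070 = 0.3086 − 0.04193 × ρ
ρ = (0.3086 − 0.2070) / 0.04193 = 2.42 g/cm³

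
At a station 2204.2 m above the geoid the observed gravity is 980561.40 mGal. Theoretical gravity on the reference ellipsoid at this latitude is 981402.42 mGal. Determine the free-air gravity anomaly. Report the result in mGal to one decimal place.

Free-air correction = 0.3086 × 2204.2 = 680.22 mGal
Free-air anomaly = 980561.40 − 981402.42 + (680.22) = -160.80 mGal

-160.8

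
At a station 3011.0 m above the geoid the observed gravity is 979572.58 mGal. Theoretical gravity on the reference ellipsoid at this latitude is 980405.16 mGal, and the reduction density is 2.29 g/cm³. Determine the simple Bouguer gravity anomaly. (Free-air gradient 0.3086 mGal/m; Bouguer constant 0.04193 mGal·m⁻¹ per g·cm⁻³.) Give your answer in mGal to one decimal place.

-192.5

Free-air correction = 0.3086 × 3011.0 = 929.19 mGal
Free-air anomaly = 979572.58 − 980405.16 + (929.19) = 96.61 mGal
Bouguer slab correction = 0.04193 × 2.29 × 3011.0 = 289.12 mGal
Simple Bouguer anomaly = 96.61 − (289.12) = -192.51 mGal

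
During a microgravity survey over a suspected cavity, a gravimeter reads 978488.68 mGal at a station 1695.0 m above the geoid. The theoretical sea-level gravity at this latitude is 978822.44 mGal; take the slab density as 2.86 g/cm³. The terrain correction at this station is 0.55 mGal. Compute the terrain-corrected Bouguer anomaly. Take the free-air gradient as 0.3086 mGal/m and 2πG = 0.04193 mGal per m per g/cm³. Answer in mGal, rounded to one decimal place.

-13.4

Free-air correction = 0.3086 × 1695.0 = 523.08 mGal
Free-air anomaly = 978488.68 − 978822.44 + (523.08) = 189.32 mGal
Bouguer slab correction = 0.04193 × 2.86 × 1695.0 = 203.26 mGal
Simple Bouguer anomaly = 189.32 − (203.26) = -13.94 mGal
Complete Bouguer anomaly = -13.94 + 0.55 = -13.39 mGal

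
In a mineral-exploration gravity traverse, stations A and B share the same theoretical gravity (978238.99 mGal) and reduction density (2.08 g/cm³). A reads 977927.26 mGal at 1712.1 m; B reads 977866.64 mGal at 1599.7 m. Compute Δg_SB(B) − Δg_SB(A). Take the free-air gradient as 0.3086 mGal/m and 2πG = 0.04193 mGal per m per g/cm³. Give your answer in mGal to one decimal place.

-85.5

Δg_SB(A) = 977927.26 − 978238.99 + 0.3086×1712.1 − 0.04193×2.08×1712.1 = 67.30 mGal
Δg_SB(B) = 977866.64 − 978238.99 + 0.3086×1599.7 − 0.04193×2.08×1599.7 = -18.20 mGal
Difference = -18.20 − (67.30) = -85.50 mGal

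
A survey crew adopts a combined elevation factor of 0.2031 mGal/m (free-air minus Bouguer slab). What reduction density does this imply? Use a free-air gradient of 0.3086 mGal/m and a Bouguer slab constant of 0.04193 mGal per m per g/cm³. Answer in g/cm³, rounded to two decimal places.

2.52

0.2031 = 0.3086 − 0.04193 × ρ
ρ = (0.3086 − 0.2031) / 0.04193 = 2.52 g/cm³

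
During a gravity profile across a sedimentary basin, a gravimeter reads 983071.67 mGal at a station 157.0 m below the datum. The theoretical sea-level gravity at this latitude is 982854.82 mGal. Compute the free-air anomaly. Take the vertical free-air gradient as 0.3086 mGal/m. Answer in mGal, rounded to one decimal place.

168.4

Free-air correction = 0.3086 × -157.0 = -48.45 mGal
Free-air anomaly = 983071.67 − 982854.82 + (-48.45) = 168.40 mGal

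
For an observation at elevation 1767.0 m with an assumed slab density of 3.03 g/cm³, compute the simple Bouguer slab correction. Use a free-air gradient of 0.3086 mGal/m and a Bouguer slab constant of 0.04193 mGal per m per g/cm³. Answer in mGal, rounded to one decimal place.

224.5

Bouguer slab correction = 0.04193 × 3.03 × 1767.0 = 224.5 mGal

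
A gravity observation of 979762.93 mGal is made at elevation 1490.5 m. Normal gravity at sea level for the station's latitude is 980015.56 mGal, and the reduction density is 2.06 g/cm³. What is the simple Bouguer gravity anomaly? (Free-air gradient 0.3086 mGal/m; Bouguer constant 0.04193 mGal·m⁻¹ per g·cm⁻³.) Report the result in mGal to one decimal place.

Free-air correction = 0.3086 × 1490.5 = 459.97 mGal
Free-air anomaly = 979762.93 − 980015.56 + (459.97) = 207.34 mGal
Bouguer slab correction = 0.04193 × 2.06 × 1490.5 = 128.74 mGal
Simple Bouguer anomaly = 207.34 − (128.74) = 78.60 mGal

78.6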